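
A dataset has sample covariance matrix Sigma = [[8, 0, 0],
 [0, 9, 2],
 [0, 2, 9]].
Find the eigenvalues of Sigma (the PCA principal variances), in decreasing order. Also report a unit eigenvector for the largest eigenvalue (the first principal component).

Step 1 — characteristic polynomial p(λ) = det(λI - Sigma) = λ³ - tr·λ² + c_1·λ - det, where tr = trace, c_1 = sum of the principal 2×2 minors, det = det(Sigma):
  tr = 8 + 9 + 9 = 26,
  c_1 = (8·9 - (0)²) + (8·9 - (0)²) + (9·9 - (2)²) = 72 + 72 + 77 = 221,
  det = 8·(9·9 - (2)²) - (0)·((0)·9 - (2)·(0)) + (0)·((0)·(2) - 9·(0)) = 8·(77) - (0)·(0) + (0)·(0) = 616.
  So p(λ) = λ³ - 26λ² + 221λ - 616.
Step 2 — look for an integer root (rational root theorem: any rational root is an integer divisor of 616). Testing λ = 7:
  p(7) = 343 - 1274 + 1547 - 616 = 0  ✓
  Dividing out (λ - 7): p(λ) = (λ - 7)(λ² - 19λ + 88).
Step 3 — remaining eigenvalues from the quadratic λ² - 19λ + 88 = 0:
  Δ = 19² - 4·88 = 361 - 352 = 9,  λ = (19 ± √9)/2 = (19 ± 3)/2 = 11 or 8.
  Sorted: λ_1 = 11,  λ_2 = 8,  λ_3 = 7  (check: sum = 26 = tr ✓).

Step 4 — unit eigenvector for λ_1 = 11: v spans the null space of (Sigma - λ_1 I), whose rows are
  r_1 = (-3, 0, 0),  r_2 = (0, -2, 2),  r_3 = (0, 2, -2).
  v is orthogonal to every row, so take v ∝ r_1 × r_2 = ((0)·(2) - (0)·(-2), (0)·(0) - (-3)·(2), (-3)·(-2) - (0)·(0)) = (0, 6, 6).
  Rescale (divide by 6): u = (0, 1, 1).
  ||u|| = √((0)² + (1)² + (1)²) = √(2) ≈ 1.4142,  v_1 = u/||u|| ≈ (0, 0.7071, 0.7071) (||v_1|| = 1).

λ_1 = 11,  λ_2 = 8,  λ_3 = 7;  v_1 ≈ (0, 0.7071, 0.7071)


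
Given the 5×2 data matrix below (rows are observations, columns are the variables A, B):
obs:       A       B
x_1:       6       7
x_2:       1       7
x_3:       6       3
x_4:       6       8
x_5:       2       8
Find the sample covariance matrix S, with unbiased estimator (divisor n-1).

Step 1 — column means:
  mean(A) = (6 + 1 + 6 + 6 + 2) / 5 = 21/5 = 4.2
  mean(B) = (7 + 7 + 3 + 8 + 8) / 5 = 33/5 = 6.6

Step 2 — sample covariance S[i,j] = (1/(n-1)) · Σ_k (x_{k,i} - mean_i) · (x_{k,j} - mean_j), with n-1 = 4.
  S[A,A] = ((1.8)·(1.8) + (-3.2)·(-3.2) + (1.8)·(1.8) + (1.8)·(1.8) + (-2.2)·(-2.2)) / 4 = 24.8/4 = 6.2
  S[A,B] = ((1.8)·(0.4) + (-3.2)·(0.4) + (1.8)·(-3.6) + (1.8)·(1.4) + (-2.2)·(1.4)) / 4 = -7.6/4 = -1.9
  S[B,B] = ((0.4)·(0.4) + (0.4)·(0.4) + (-3.6)·(-3.6) + (1.4)·(1.4) + (1.4)·(1.4)) / 4 = 17.2/4 = 4.3

S is symmetric (S[j,i] = S[i,j]). Assembling:

S = [[6.2, -1.9],
 [-1.9, 4.3]]


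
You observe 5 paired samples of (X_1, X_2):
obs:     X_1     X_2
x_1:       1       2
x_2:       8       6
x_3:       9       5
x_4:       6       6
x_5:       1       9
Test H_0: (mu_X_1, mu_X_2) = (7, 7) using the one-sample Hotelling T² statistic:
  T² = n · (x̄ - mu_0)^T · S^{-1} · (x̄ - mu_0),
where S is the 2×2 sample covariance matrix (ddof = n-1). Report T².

Step 1 — sample mean vector:
  mean(X_1) = (1 + 8 + 9 + 6 + 1) / 5 = 25/5 = 5
  mean(X_2) = (2 + 6 + 5 + 6 + 9) / 5 = 28/5 = 5.6
  x̄ = (5, 5.6),  deviation x̄ - mu_0 = (5, 5.6) - (7, 7) = (-2, -1.4).

Step 2 — sample covariance matrix, S[i,j] = (1/(n-1)) · Σ_k (x_{k,i} - mean_i) · (x_{k,j} - mean_j), divisor n-1 = 4:
  S[X_1,X_1] = ((-4)·(-4) + (3)·(3) + (4)·(4) + (1)·(1) + (-4)·(-4)) / 4 = 58/4 = 14.5
  S[X_1,X_2] = ((-4)·(-3.6) + (3)·(0.4) + (4)·(-0.6) + (1)·(0.4) + (-4)·(3.4)) / 4 = 0/4 = 0
  S[X_2,X_2] = ((-3.6)·(-3.6) + (0.4)·(0.4) + (-0.6)·(-0.6) + (0.4)·(0.4) + (3.4)·(3.4)) / 4 = 25.2/4 = 6.3
  S = [[14.5, 0],
 [0, 6.3]].

Step 3 — invert S. det(S) = 14.5·6.3 - (0)² = 91.35.
  S^{-1} = (1/det) · [[d, -b], [-b, a]] = [[0.069, 0],
 [0, 0.1587]].

Step 4 — quadratic form (x̄ - mu_0)^T · S^{-1} · (x̄ - mu_0):
  S^{-1} · (x̄ - mu_0) = (-0.1379, -0.2222),
  (x̄ - mu_0)^T · [...] = (-2)·(-0.1379) + (-1.4)·(-0.2222) = 0.587.

Step 5 — scale by n: T² = 5 · 0.587 = 2.9349.

T² ≈ 2.9349


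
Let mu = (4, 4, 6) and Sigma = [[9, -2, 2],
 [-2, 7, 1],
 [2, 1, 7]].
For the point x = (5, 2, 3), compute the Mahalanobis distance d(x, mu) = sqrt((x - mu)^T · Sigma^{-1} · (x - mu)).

Step 1 — centre the observation: (x - mu) = (1, -2, -3).

Step 2 — invert Sigma (cofactor / det for 3×3, or solve directly):
  Sigma^{-1} = [[0.1304, 0.0435, -0.0435],
 [0.0435, 0.1603, -0.0353],
 [-0.0435, -0.0353, 0.1603]].

Step 3 — form the quadratic (x - mu)^T · Sigma^{-1} · (x - mu):
  Sigma^{-1} · (x - mu) = (0.1739, -0.1712, -0.4538).
  (x - mu)^T · [Sigma^{-1} · (x - mu)] = (1)·(0.1739) + (-2)·(-0.1712) + (-3)·(-0.4538) = 1.8777.

Step 4 — take square root: d = √(1.8777) ≈ 1.3703.

d(x, mu) = √(1.8777) ≈ 1.3703


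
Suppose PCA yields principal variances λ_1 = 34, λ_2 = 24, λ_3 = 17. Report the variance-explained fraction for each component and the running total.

Step 1 — total variance = trace(Sigma) = Σ λ_i = 34 + 24 + 17 = 75.

Step 2 — fraction explained by component i = λ_i / Σ λ:
  PC1: 34/75 = 0.4533
  PC2: 24/75 = 0.32
  PC3: 17/75 = 0.2267

Step 3 — cumulative fraction after k components = (λ_1 + ... + λ_k) / Σ λ:
  k = 1: 34/75 = 0.4533
  k = 2: (34 + 24)/75 = 58/75 = 0.7733
  k = 3: (34 + 24 + 17)/75 = 75/75 = 1

Summary (fraction, with percent):

explained: PC1 0.4533 (45.33%), PC2 0.32 (32%), PC3 0.2267 (22.67%);  cumulative: 0.4533, 0.7733, 1


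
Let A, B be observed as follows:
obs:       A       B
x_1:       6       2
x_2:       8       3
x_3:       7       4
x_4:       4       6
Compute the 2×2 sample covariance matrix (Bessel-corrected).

Step 1 — column means:
  mean(A) = (6 + 8 + 7 + 4) / 4 = 25/4 = 6.25
  mean(B) = (2 + 3 + 4 + 6) / 4 = 15/4 = 3.75

Step 2 — sample covariance S[i,j] = (1/(n-1)) · Σ_k (x_{k,i} - mean_i) · (x_{k,j} - mean_j), with n-1 = 3.
  S[A,A] = ((-0.25)·(-0.25) + (1.75)·(1.75) + (0.75)·(0.75) + (-2.25)·(-2.25)) / 3 = 8.75/3 = 2.9167
  S[A,B] = ((-0.25)·(-1.75) + (1.75)·(-0.75) + (0.75)·(0.25) + (-2.25)·(2.25)) / 3 = -5.75/3 = -1.9167
  S[B,B] = ((-1.75)·(-1.75) + (-0.75)·(-0.75) + (0.25)·(0.25) + (2.25)·(2.25)) / 3 = 8.75/3 = 2.9167

S is symmetric (S[j,i] = S[i,j]). Assembling:

S = [[2.9167, -1.9167],
 [-1.9167, 2.9167]]


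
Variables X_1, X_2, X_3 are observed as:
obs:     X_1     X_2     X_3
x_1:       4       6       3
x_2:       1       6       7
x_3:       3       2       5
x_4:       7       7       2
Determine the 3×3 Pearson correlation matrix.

Step 1 — column means:
  mean(X_1) = (4 + 1 + 3 + 7) / 4 = 15/4 = 3.75
  mean(X_2) = (6 + 6 + 2 + 7) / 4 = 21/4 = 5.25
  mean(X_3) = (3 + 7 + 5 + 2) / 4 = 17/4 = 4.25

Step 2 — sample variances and covariances s[i,j] = (1/(n-1)) · Σ_k (x_{k,i} - mean_i) · (x_{k,j} - mean_j), with n-1 = 3:
  s[X_1,X_1] = ((0.25)·(0.25) + (-2.75)·(-2.75) + (-0.75)·(-0.75) + (3.25)·(3.25)) / 3 = 18.75/3 = 6.25
  s[X_1,X_2] = ((0.25)·(0.75) + (-2.75)·(0.75) + (-0.75)·(-3.25) + (3.25)·(1.75)) / 3 = 6.25/3 = 2.0833
  s[X_1,X_3] = ((0.25)·(-1.25) + (-2.75)·(2.75) + (-0.75)·(0.75) + (3.25)·(-2.25)) / 3 = -15.75/3 = -5.25
  s[X_2,X_2] = ((0.75)·(0.75) + (0.75)·(0.75) + (-3.25)·(-3.25) + (1.75)·(1.75)) / 3 = 14.75/3 = 4.9167
  s[X_2,X_3] = ((0.75)·(-1.25) + (0.75)·(2.75) + (-3.25)·(0.75) + (1.75)·(-2.25)) / 3 = -5.25/3 = -1.75
  s[X_3,X_3] = ((-1.25)·(-1.25) + (2.75)·(2.75) + (0.75)·(0.75) + (-2.25)·(-2.25)) / 3 = 14.75/3 = 4.9167
  Sample standard deviations s_i = √(s[i,i]):
  s(X_1) = √(6.25) = 2.5
  s(X_2) = √(4.9167) = 2.2174
  s(X_3) = √(4.9167) = 2.2174

Step 3 — r_{ij} = s_{ij} / (s_i · s_j):
  r[X_1,X_1] = 1 (diagonal).
  r[X_1,X_2] = 2.0833 / (2.5 · 2.2174) = 2.0833 / 5.5434 = 0.3758
  r[X_1,X_3] = -5.25 / (2.5 · 2.2174) = -5.25 / 5.5434 = -0.9471
  r[X_2,X_2] = 1 (diagonal).
  r[X_2,X_3] = -1.75 / (2.2174 · 2.2174) = -1.75 / 4.9167 = -0.3559
  r[X_3,X_3] = 1 (diagonal).

R is symmetric with unit diagonal. Assembling:

R = [[1, 0.3758, -0.9471],
 [0.3758, 1, -0.3559],
 [-0.9471, -0.3559, 1]]


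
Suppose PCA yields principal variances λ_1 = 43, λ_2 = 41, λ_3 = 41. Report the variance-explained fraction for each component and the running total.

Step 1 — total variance = trace(Sigma) = Σ λ_i = 43 + 41 + 41 = 125.

Step 2 — fraction explained by component i = λ_i / Σ λ:
  PC1: 43/125 = 0.344
  PC2: 41/125 = 0.328
  PC3: 41/125 = 0.328

Step 3 — cumulative fraction after k components = (λ_1 + ... + λ_k) / Σ λ:
  k = 1: 43/125 = 0.344
  k = 2: (43 + 41)/125 = 84/125 = 0.672
  k = 3: (43 + 41 + 41)/125 = 125/125 = 1

Summary (fraction, with percent):

explained: PC1 0.344 (34.4%), PC2 0.328 (32.8%), PC3 0.328 (32.8%);  cumulative: 0.344, 0.672, 1


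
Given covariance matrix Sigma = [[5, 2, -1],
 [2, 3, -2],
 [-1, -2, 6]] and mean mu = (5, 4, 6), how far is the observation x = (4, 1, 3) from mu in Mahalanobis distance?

Step 1 — centre the observation: (x - mu) = (-1, -3, -3).

Step 2 — invert Sigma (cofactor / det for 3×3, or solve directly):
  Sigma^{-1} = [[0.2745, -0.1961, -0.0196],
 [-0.1961, 0.5686, 0.1569],
 [-0.0196, 0.1569, 0.2157]].

Step 3 — form the quadratic (x - mu)^T · Sigma^{-1} · (x - mu):
  Sigma^{-1} · (x - mu) = (0.3725, -1.9804, -1.098).
  (x - mu)^T · [Sigma^{-1} · (x - mu)] = (-1)·(0.3725) + (-3)·(-1.9804) + (-3)·(-1.098) = 8.8627.

Step 4 — take square root: d = √(8.8627) ≈ 2.977.

d(x, mu) = √(8.8627) ≈ 2.977


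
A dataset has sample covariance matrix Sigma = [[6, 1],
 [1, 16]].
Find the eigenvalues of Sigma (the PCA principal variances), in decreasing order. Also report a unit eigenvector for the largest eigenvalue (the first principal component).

Step 1 — characteristic polynomial of 2×2 Sigma:
  det(Sigma - λI) = λ² - trace · λ + det = 0.
  trace = 6 + 16 = 22, det = 6·16 - (1)² = 95.
Step 2 — discriminant:
  Δ = trace² - 4·det = 484 - 380 = 104.
Step 3 — eigenvalues:
  λ = (trace ± √Δ)/2 = (22 ± 10.198)/2,
  λ_1 = 16.099,  λ_2 = 5.901.

Step 4 — unit eigenvector for λ_1: solve (Sigma - λ_1 I)v = 0. First row:
  (6 - 16.099)·v_x + (1)·v_y = 0, i.e. (-10.099)·v_x + (1)·v_y = 0,
  so v ∝ (b, λ_1 - a) = (1, 10.099) = u.
  ||u|| = √((1)² + (10.099)²) = √(102.9902) ≈ 10.1484,
  v_1 = u/||u|| ≈ (0.0985, 0.9951) (||v_1|| = 1).

λ_1 = 16.099,  λ_2 = 5.901;  v_1 ≈ (0.0985, 0.9951)


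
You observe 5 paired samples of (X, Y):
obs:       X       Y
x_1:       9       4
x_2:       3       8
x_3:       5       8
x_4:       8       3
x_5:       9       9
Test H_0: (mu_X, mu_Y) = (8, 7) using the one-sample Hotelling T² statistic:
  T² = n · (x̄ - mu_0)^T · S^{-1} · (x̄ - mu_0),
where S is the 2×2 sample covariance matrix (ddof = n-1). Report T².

Step 1 — sample mean vector:
  mean(X) = (9 + 3 + 5 + 8 + 9) / 5 = 34/5 = 6.8
  mean(Y) = (4 + 8 + 8 + 3 + 9) / 5 = 32/5 = 6.4
  x̄ = (6.8, 6.4),  deviation x̄ - mu_0 = (6.8, 6.4) - (8, 7) = (-1.2, -0.6).

Step 2 — sample covariance matrix, S[i,j] = (1/(n-1)) · Σ_k (x_{k,i} - mean_i) · (x_{k,j} - mean_j), divisor n-1 = 4:
  S[X,X] = ((2.2)·(2.2) + (-3.8)·(-3.8) + (-1.8)·(-1.8) + (1.2)·(1.2) + (2.2)·(2.2)) / 4 = 28.8/4 = 7.2
  S[X,Y] = ((2.2)·(-2.4) + (-3.8)·(1.6) + (-1.8)·(1.6) + (1.2)·(-3.4) + (2.2)·(2.6)) / 4 = -12.6/4 = -3.15
  S[Y,Y] = ((-2.4)·(-2.4) + (1.6)·(1.6) + (1.6)·(1.6) + (-3.4)·(-3.4) + (2.6)·(2.6)) / 4 = 29.2/4 = 7.3
  S = [[7.2, -3.15],
 [-3.15, 7.3]].

Step 3 — invert S. det(S) = 7.2·7.3 - (-3.15)² = 42.6375.
  S^{-1} = (1/det) · [[d, -b], [-b, a]] = [[0.1712, 0.0739],
 [0.0739, 0.1689]].

Step 4 — quadratic form (x̄ - mu_0)^T · S^{-1} · (x̄ - mu_0):
  S^{-1} · (x̄ - mu_0) = (-0.2498, -0.19),
  (x̄ - mu_0)^T · [...] = (-1.2)·(-0.2498) + (-0.6)·(-0.19) = 0.4137.

Step 5 — scale by n: T² = 5 · 0.4137 = 2.0686.

T² ≈ 2.0686


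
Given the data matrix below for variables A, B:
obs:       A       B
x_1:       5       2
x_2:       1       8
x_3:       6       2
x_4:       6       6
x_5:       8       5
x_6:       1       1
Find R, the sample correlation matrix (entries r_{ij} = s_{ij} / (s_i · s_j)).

Step 1 — column means:
  mean(A) = (5 + 1 + 6 + 6 + 8 + 1) / 6 = 27/6 = 4.5
  mean(B) = (2 + 8 + 2 + 6 + 5 + 1) / 6 = 24/6 = 4

Step 2 — sample variances and covariances s[i,j] = (1/(n-1)) · Σ_k (x_{k,i} - mean_i) · (x_{k,j} - mean_j), with n-1 = 5:
  s[A,A] = ((0.5)·(0.5) + (-3.5)·(-3.5) + (1.5)·(1.5) + (1.5)·(1.5) + (3.5)·(3.5) + (-3.5)·(-3.5)) / 5 = 41.5/5 = 8.3
  s[A,B] = ((0.5)·(-2) + (-3.5)·(4) + (1.5)·(-2) + (1.5)·(2) + (3.5)·(1) + (-3.5)·(-3)) / 5 = -1/5 = -0.2
  s[B,B] = ((-2)·(-2) + (4)·(4) + (-2)·(-2) + (2)·(2) + (1)·(1) + (-3)·(-3)) / 5 = 38/5 = 7.6
  Sample standard deviations s_i = √(s[i,i]):
  s(A) = √(8.3) = 2.881
  s(B) = √(7.6) = 2.7568

Step 3 — r_{ij} = s_{ij} / (s_i · s_j):
  r[A,A] = 1 (diagonal).
  r[A,B] = -0.2 / (2.881 · 2.7568) = -0.2 / 7.9423 = -0.0252
  r[B,B] = 1 (diagonal).

R is symmetric with unit diagonal. Assembling:

R = [[1, -0.0252],
 [-0.0252, 1]]


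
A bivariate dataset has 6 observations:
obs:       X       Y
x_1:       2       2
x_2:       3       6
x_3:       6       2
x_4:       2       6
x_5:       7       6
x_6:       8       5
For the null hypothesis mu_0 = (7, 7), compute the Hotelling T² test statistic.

Step 1 — sample mean vector:
  mean(X) = (2 + 3 + 6 + 2 + 7 + 8) / 6 = 28/6 = 4.6667
  mean(Y) = (2 + 6 + 2 + 6 + 6 + 5) / 6 = 27/6 = 4.5
  x̄ = (4.6667, 4.5),  deviation x̄ - mu_0 = (4.6667, 4.5) - (7, 7) = (-2.3333, -2.5).

Step 2 — sample covariance matrix, S[i,j] = (1/(n-1)) · Σ_k (x_{k,i} - mean_i) · (x_{k,j} - mean_j), divisor n-1 = 5:
  S[X,X] = ((-2.6667)·(-2.6667) + (-1.6667)·(-1.6667) + (1.3333)·(1.3333) + (-2.6667)·(-2.6667) + (2.3333)·(2.3333) + (3.3333)·(3.3333)) / 5 = 35.3333/5 = 7.0667
  S[X,Y] = ((-2.6667)·(-2.5) + (-1.6667)·(1.5) + (1.3333)·(-2.5) + (-2.6667)·(1.5) + (2.3333)·(1.5) + (3.3333)·(0.5)) / 5 = 2/5 = 0.4
  S[Y,Y] = ((-2.5)·(-2.5) + (1.5)·(1.5) + (-2.5)·(-2.5) + (1.5)·(1.5) + (1.5)·(1.5) + (0.5)·(0.5)) / 5 = 19.5/5 = 3.9
  S = [[7.0667, 0.4],
 [0.4, 3.9]].

Step 3 — invert S. det(S) = 7.0667·3.9 - (0.4)² = 27.4.
  S^{-1} = (1/det) · [[d, -b], [-b, a]] = [[0.1423, -0.0146],
 [-0.0146, 0.2579]].

Step 4 — quadratic form (x̄ - mu_0)^T · S^{-1} · (x̄ - mu_0):
  S^{-1} · (x̄ - mu_0) = (-0.2956, -0.6107),
  (x̄ - mu_0)^T · [...] = (-2.3333)·(-0.2956) + (-2.5)·(-0.6107) = 2.2165.

Step 5 — scale by n: T² = 6 · 2.2165 = 13.2993.

T² ≈ 13.2993


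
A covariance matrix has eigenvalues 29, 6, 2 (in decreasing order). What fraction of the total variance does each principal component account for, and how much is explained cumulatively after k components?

Step 1 — total variance = trace(Sigma) = Σ λ_i = 29 + 6 + 2 = 37.

Step 2 — fraction explained by component i = λ_i / Σ λ:
  PC1: 29/37 = 0.7838
  PC2: 6/37 = 0.1622
  PC3: 2/37 = 0.0541

Step 3 — cumulative fraction after k components = (λ_1 + ... + λ_k) / Σ λ:
  k = 1: 29/37 = 0.7838
  k = 2: (29 + 6)/37 = 35/37 = 0.9459
  k = 3: (29 + 6 + 2)/37 = 37/37 = 1

Summary (fraction, with percent):

explained: PC1 0.7838 (78.38%), PC2 0.1622 (16.22%), PC3 0.0541 (5.41%);  cumulative: 0.7838, 0.9459, 1


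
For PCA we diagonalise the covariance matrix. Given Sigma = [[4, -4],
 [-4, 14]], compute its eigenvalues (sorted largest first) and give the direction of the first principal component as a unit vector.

Step 1 — characteristic polynomial of 2×2 Sigma:
  det(Sigma - λI) = λ² - trace · λ + det = 0.
  trace = 4 + 14 = 18, det = 4·14 - (-4)² = 40.
Step 2 — discriminant:
  Δ = trace² - 4·det = 324 - 160 = 164.
Step 3 — eigenvalues:
  λ = (trace ± √Δ)/2 = (18 ± 12.8062)/2,
  λ_1 = 15.4031,  λ_2 = 2.5969.

Step 4 — unit eigenvector for λ_1: solve (Sigma - λ_1 I)v = 0. First row:
  (4 - 15.4031)·v_x + (-4)·v_y = 0, i.e. (-11.4031)·v_x + (-4)·v_y = 0,
  so v ∝ (b, λ_1 - a) = (-4, 11.4031); multiply by -1 so the first entry is positive: u = (4, -11.4031).
  ||u|| = √((4)² + (-11.4031)²) = √(146.0312) ≈ 12.0843,
  v_1 = u/||u|| ≈ (0.331, -0.9436) (||v_1|| = 1).

λ_1 = 15.4031,  λ_2 = 2.5969;  v_1 ≈ (0.331, -0.9436)


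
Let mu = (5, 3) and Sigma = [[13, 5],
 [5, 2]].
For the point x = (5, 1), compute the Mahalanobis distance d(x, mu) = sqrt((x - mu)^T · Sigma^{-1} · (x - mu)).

Step 1 — centre the observation: (x - mu) = (0, -2).

Step 2 — invert Sigma. det(Sigma) = 13·2 - (5)² = 1.
  Sigma^{-1} = (1/det) · [[d, -b], [-b, a]] = [[2, -5],
 [-5, 13]].

Step 3 — form the quadratic (x - mu)^T · Sigma^{-1} · (x - mu):
  Sigma^{-1} · (x - mu) = (10, -26).
  (x - mu)^T · [Sigma^{-1} · (x - mu)] = (0)·(10) + (-2)·(-26) = 52.

Step 4 — take square root: d = √(52) ≈ 7.2111.

d(x, mu) = √(52) ≈ 7.2111


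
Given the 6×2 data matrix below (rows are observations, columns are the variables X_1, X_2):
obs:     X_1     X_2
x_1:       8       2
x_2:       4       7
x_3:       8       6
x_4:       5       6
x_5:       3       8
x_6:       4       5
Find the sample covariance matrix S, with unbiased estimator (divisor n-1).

Step 1 — column means:
  mean(X_1) = (8 + 4 + 8 + 5 + 3 + 4) / 6 = 32/6 = 5.3333
  mean(X_2) = (2 + 7 + 6 + 6 + 8 + 5) / 6 = 34/6 = 5.6667

Step 2 — sample covariance S[i,j] = (1/(n-1)) · Σ_k (x_{k,i} - mean_i) · (x_{k,j} - mean_j), with n-1 = 5.
  S[X_1,X_1] = ((2.6667)·(2.6667) + (-1.3333)·(-1.3333) + (2.6667)·(2.6667) + (-0.3333)·(-0.3333) + (-2.3333)·(-2.3333) + (-1.3333)·(-1.3333)) / 5 = 23.3333/5 = 4.6667
  S[X_1,X_2] = ((2.6667)·(-3.6667) + (-1.3333)·(1.3333) + (2.6667)·(0.3333) + (-0.3333)·(0.3333) + (-2.3333)·(2.3333) + (-1.3333)·(-0.6667)) / 5 = -15.3333/5 = -3.0667
  S[X_2,X_2] = ((-3.6667)·(-3.6667) + (1.3333)·(1.3333) + (0.3333)·(0.3333) + (0.3333)·(0.3333) + (2.3333)·(2.3333) + (-0.6667)·(-0.6667)) / 5 = 21.3333/5 = 4.2667

S is symmetric (S[j,i] = S[i,j]). Assembling:

S = [[4.6667, -3.0667],
 [-3.0667, 4.2667]]


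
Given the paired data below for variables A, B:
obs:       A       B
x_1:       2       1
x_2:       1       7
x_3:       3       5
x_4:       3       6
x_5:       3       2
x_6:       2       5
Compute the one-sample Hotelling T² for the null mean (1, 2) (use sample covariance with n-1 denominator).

Step 1 — sample mean vector:
  mean(A) = (2 + 1 + 3 + 3 + 3 + 2) / 6 = 14/6 = 2.3333
  mean(B) = (1 + 7 + 5 + 6 + 2 + 5) / 6 = 26/6 = 4.3333
  x̄ = (2.3333, 4.3333),  deviation x̄ - mu_0 = (2.3333, 4.3333) - (1, 2) = (1.3333, 2.3333).

Step 2 — sample covariance matrix, S[i,j] = (1/(n-1)) · Σ_k (x_{k,i} - mean_i) · (x_{k,j} - mean_j), divisor n-1 = 5:
  S[A,A] = ((-0.3333)·(-0.3333) + (-1.3333)·(-1.3333) + (0.6667)·(0.6667) + (0.6667)·(0.6667) + (0.6667)·(0.6667) + (-0.3333)·(-0.3333)) / 5 = 3.3333/5 = 0.6667
  S[A,B] = ((-0.3333)·(-3.3333) + (-1.3333)·(2.6667) + (0.6667)·(0.6667) + (0.6667)·(1.6667) + (0.6667)·(-2.3333) + (-0.3333)·(0.6667)) / 5 = -2.6667/5 = -0.5333
  S[B,B] = ((-3.3333)·(-3.3333) + (2.6667)·(2.6667) + (0.6667)·(0.6667) + (1.6667)·(1.6667) + (-2.3333)·(-2.3333) + (0.6667)·(0.6667)) / 5 = 27.3333/5 = 5.4667
  S = [[0.6667, -0.5333],
 [-0.5333, 5.4667]].

Step 3 — invert S. det(S) = 0.6667·5.4667 - (-0.5333)² = 3.36.
  S^{-1} = (1/det) · [[d, -b], [-b, a]] = [[1.627, 0.1587],
 [0.1587, 0.1984]].

Step 4 — quadratic form (x̄ - mu_0)^T · S^{-1} · (x̄ - mu_0):
  S^{-1} · (x̄ - mu_0) = (2.5397, 0.6746),
  (x̄ - mu_0)^T · [...] = (1.3333)·(2.5397) + (2.3333)·(0.6746) = 4.9603.

Step 5 — scale by n: T² = 6 · 4.9603 = 29.7619.

T² ≈ 29.7619


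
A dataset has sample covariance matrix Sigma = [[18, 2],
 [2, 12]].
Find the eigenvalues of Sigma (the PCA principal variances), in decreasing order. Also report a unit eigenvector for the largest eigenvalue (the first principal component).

Step 1 — characteristic polynomial of 2×2 Sigma:
  det(Sigma - λI) = λ² - trace · λ + det = 0.
  trace = 18 + 12 = 30, det = 18·12 - (2)² = 212.
Step 2 — discriminant:
  Δ = trace² - 4·det = 900 - 848 = 52.
Step 3 — eigenvalues:
  λ = (trace ± √Δ)/2 = (30 ± 7.2111)/2,
  λ_1 = 18.6056,  λ_2 = 11.3944.

Step 4 — unit eigenvector for λ_1: solve (Sigma - λ_1 I)v = 0. First row:
  (18 - 18.6056)·v_x + (2)·v_y = 0, i.e. (-0.6056)·v_x + (2)·v_y = 0,
  so v ∝ (b, λ_1 - a) = (2, 0.6056) = u.
  ||u|| = √((2)² + (0.6056)²) = √(4.3667) ≈ 2.0897,
  v_1 = u/||u|| ≈ (0.9571, 0.2898) (||v_1|| = 1).

λ_1 = 18.6056,  λ_2 = 11.3944;  v_1 ≈ (0.9571, 0.2898)


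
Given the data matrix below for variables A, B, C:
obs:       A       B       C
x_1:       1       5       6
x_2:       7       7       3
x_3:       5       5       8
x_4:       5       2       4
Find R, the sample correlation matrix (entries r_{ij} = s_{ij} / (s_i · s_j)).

Step 1 — column means:
  mean(A) = (1 + 7 + 5 + 5) / 4 = 18/4 = 4.5
  mean(B) = (5 + 7 + 5 + 2) / 4 = 19/4 = 4.75
  mean(C) = (6 + 3 + 8 + 4) / 4 = 21/4 = 5.25

Step 2 — sample variances and covariances s[i,j] = (1/(n-1)) · Σ_k (x_{k,i} - mean_i) · (x_{k,j} - mean_j), with n-1 = 3:
  s[A,A] = ((-3.5)·(-3.5) + (2.5)·(2.5) + (0.5)·(0.5) + (0.5)·(0.5)) / 3 = 19/3 = 6.3333
  s[A,B] = ((-3.5)·(0.25) + (2.5)·(2.25) + (0.5)·(0.25) + (0.5)·(-2.75)) / 3 = 3.5/3 = 1.1667
  s[A,C] = ((-3.5)·(0.75) + (2.5)·(-2.25) + (0.5)·(2.75) + (0.5)·(-1.25)) / 3 = -7.5/3 = -2.5
  s[B,B] = ((0.25)·(0.25) + (2.25)·(2.25) + (0.25)·(0.25) + (-2.75)·(-2.75)) / 3 = 12.75/3 = 4.25
  s[B,C] = ((0.25)·(0.75) + (2.25)·(-2.25) + (0.25)·(2.75) + (-2.75)·(-1.25)) / 3 = -0.75/3 = -0.25
  s[C,C] = ((0.75)·(0.75) + (-2.25)·(-2.25) + (2.75)·(2.75) + (-1.25)·(-1.25)) / 3 = 14.75/3 = 4.9167
  Sample standard deviations s_i = √(s[i,i]):
  s(A) = √(6.3333) = 2.5166
  s(B) = √(4.25) = 2.0616
  s(C) = √(4.9167) = 2.2174

Step 3 — r_{ij} = s_{ij} / (s_i · s_j):
  r[A,A] = 1 (diagonal).
  r[A,B] = 1.1667 / (2.5166 · 2.0616) = 1.1667 / 5.1881 = 0.2249
  r[A,C] = -2.5 / (2.5166 · 2.2174) = -2.5 / 5.5802 = -0.448
  r[B,B] = 1 (diagonal).
  r[B,C] = -0.25 / (2.0616 · 2.2174) = -0.25 / 4.5712 = -0.0547
  r[C,C] = 1 (diagonal).

R is symmetric with unit diagonal. Assembling:

R = [[1, 0.2249, -0.448],
 [0.2249, 1, -0.0547],
 [-0.448, -0.0547, 1]]


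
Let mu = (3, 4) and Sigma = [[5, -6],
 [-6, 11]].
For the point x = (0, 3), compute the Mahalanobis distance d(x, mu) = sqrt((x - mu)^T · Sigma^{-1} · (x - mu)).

Step 1 — centre the observation: (x - mu) = (-3, -1).

Step 2 — invert Sigma. det(Sigma) = 5·11 - (-6)² = 19.
  Sigma^{-1} = (1/det) · [[d, -b], [-b, a]] = [[0.5789, 0.3158],
 [0.3158, 0.2632]].

Step 3 — form the quadratic (x - mu)^T · Sigma^{-1} · (x - mu):
  Sigma^{-1} · (x - mu) = (-2.0526, -1.2105).
  (x - mu)^T · [Sigma^{-1} · (x - mu)] = (-3)·(-2.0526) + (-1)·(-1.2105) = 7.3684.

Step 4 — take square root: d = √(7.3684) ≈ 2.7145.

d(x, mu) = √(7.3684) ≈ 2.7145


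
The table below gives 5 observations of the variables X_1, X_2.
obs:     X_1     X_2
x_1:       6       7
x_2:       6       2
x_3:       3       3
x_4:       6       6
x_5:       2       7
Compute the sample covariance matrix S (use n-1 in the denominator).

Step 1 — column means:
  mean(X_1) = (6 + 6 + 3 + 6 + 2) / 5 = 23/5 = 4.6
  mean(X_2) = (7 + 2 + 3 + 6 + 7) / 5 = 25/5 = 5

Step 2 — sample covariance S[i,j] = (1/(n-1)) · Σ_k (x_{k,i} - mean_i) · (x_{k,j} - mean_j), with n-1 = 4.
  S[X_1,X_1] = ((1.4)·(1.4) + (1.4)·(1.4) + (-1.6)·(-1.6) + (1.4)·(1.4) + (-2.6)·(-2.6)) / 4 = 15.2/4 = 3.8
  S[X_1,X_2] = ((1.4)·(2) + (1.4)·(-3) + (-1.6)·(-2) + (1.4)·(1) + (-2.6)·(2)) / 4 = -2/4 = -0.5
  S[X_2,X_2] = ((2)·(2) + (-3)·(-3) + (-2)·(-2) + (1)·(1) + (2)·(2)) / 4 = 22/4 = 5.5

S is symmetric (S[j,i] = S[i,j]). Assembling:

S = [[3.8, -0.5],
 [-0.5, 5.5]]


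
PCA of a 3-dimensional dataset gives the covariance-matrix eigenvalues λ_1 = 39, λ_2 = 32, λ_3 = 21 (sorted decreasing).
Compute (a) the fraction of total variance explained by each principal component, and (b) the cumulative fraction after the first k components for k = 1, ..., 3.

Step 1 — total variance = trace(Sigma) = Σ λ_i = 39 + 32 + 21 = 92.

Step 2 — fraction explained by component i = λ_i / Σ λ:
  PC1: 39/92 = 0.4239
  PC2: 32/92 = 0.3478
  PC3: 21/92 = 0.2283

Step 3 — cumulative fraction after k components = (λ_1 + ... + λ_k) / Σ λ:
  k = 1: 39/92 = 0.4239
  k = 2: (39 + 32)/92 = 71/92 = 0.7717
  k = 3: (39 + 32 + 21)/92 = 92/92 = 1

Summary (fraction, with percent):

explained: PC1 0.4239 (42.39%), PC2 0.3478 (34.78%), PC3 0.2283 (22.83%);  cumulative: 0.4239, 0.7717, 1


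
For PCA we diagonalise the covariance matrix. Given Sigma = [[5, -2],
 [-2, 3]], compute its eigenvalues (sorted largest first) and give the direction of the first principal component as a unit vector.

Step 1 — characteristic polynomial of 2×2 Sigma:
  det(Sigma - λI) = λ² - trace · λ + det = 0.
  trace = 5 + 3 = 8, det = 5·3 - (-2)² = 11.
Step 2 — discriminant:
  Δ = trace² - 4·det = 64 - 44 = 20.
Step 3 — eigenvalues:
  λ = (trace ± √Δ)/2 = (8 ± 4.4721)/2,
  λ_1 = 6.2361,  λ_2 = 1.7639.

Step 4 — unit eigenvector for λ_1: solve (Sigma - λ_1 I)v = 0. First row:
  (5 - 6.2361)·v_x + (-2)·v_y = 0, i.e. (-1.2361)·v_x + (-2)·v_y = 0,
  so v ∝ (b, λ_1 - a) = (-2, 1.2361); multiply by -1 so the first entry is positive: u = (2, -1.2361).
  ||u|| = √((2)² + (-1.2361)²) = √(5.5279) ≈ 2.3511,
  v_1 = u/||u|| ≈ (0.8507, -0.5257) (||v_1|| = 1).

λ_1 = 6.2361,  λ_2 = 1.7639;  v_1 ≈ (0.8507, -0.5257)


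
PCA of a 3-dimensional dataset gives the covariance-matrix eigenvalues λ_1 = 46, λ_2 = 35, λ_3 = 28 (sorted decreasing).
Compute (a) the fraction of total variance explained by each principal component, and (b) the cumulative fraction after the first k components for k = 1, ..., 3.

Step 1 — total variance = trace(Sigma) = Σ λ_i = 46 + 35 + 28 = 109.

Step 2 — fraction explained by component i = λ_i / Σ λ:
  PC1: 46/109 = 0.422
  PC2: 35/109 = 0.3211
  PC3: 28/109 = 0.2569

Step 3 — cumulative fraction after k components = (λ_1 + ... + λ_k) / Σ λ:
  k = 1: 46/109 = 0.422
  k = 2: (46 + 35)/109 = 81/109 = 0.7431
  k = 3: (46 + 35 + 28)/109 = 109/109 = 1

Summary (fraction, with percent):

explained: PC1 0.422 (42.2%), PC2 0.3211 (32.11%), PC3 0.2569 (25.69%);  cumulative: 0.422, 0.7431, 1


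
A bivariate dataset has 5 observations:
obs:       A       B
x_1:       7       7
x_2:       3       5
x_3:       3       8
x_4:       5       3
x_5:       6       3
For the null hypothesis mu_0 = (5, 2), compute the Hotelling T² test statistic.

Step 1 — sample mean vector:
  mean(A) = (7 + 3 + 3 + 5 + 6) / 5 = 24/5 = 4.8
  mean(B) = (7 + 5 + 8 + 3 + 3) / 5 = 26/5 = 5.2
  x̄ = (4.8, 5.2),  deviation x̄ - mu_0 = (4.8, 5.2) - (5, 2) = (-0.2, 3.2).

Step 2 — sample covariance matrix, S[i,j] = (1/(n-1)) · Σ_k (x_{k,i} - mean_i) · (x_{k,j} - mean_j), divisor n-1 = 4:
  S[A,A] = ((2.2)·(2.2) + (-1.8)·(-1.8) + (-1.8)·(-1.8) + (0.2)·(0.2) + (1.2)·(1.2)) / 4 = 12.8/4 = 3.2
  S[A,B] = ((2.2)·(1.8) + (-1.8)·(-0.2) + (-1.8)·(2.8) + (0.2)·(-2.2) + (1.2)·(-2.2)) / 4 = -3.8/4 = -0.95
  S[B,B] = ((1.8)·(1.8) + (-0.2)·(-0.2) + (2.8)·(2.8) + (-2.2)·(-2.2) + (-2.2)·(-2.2)) / 4 = 20.8/4 = 5.2
  S = [[3.2, -0.95],
 [-0.95, 5.2]].

Step 3 — invert S. det(S) = 3.2·5.2 - (-0.95)² = 15.7375.
  S^{-1} = (1/det) · [[d, -b], [-b, a]] = [[0.3304, 0.0604],
 [0.0604, 0.2033]].

Step 4 — quadratic form (x̄ - mu_0)^T · S^{-1} · (x̄ - mu_0):
  S^{-1} · (x̄ - mu_0) = (0.1271, 0.6386),
  (x̄ - mu_0)^T · [...] = (-0.2)·(0.1271) + (3.2)·(0.6386) = 2.0181.

Step 5 — scale by n: T² = 5 · 2.0181 = 10.0905.

T² ≈ 10.0905


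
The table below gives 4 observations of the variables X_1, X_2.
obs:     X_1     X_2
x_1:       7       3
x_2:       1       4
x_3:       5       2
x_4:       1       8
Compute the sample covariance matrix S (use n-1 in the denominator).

Step 1 — column means:
  mean(X_1) = (7 + 1 + 5 + 1) / 4 = 14/4 = 3.5
  mean(X_2) = (3 + 4 + 2 + 8) / 4 = 17/4 = 4.25

Step 2 — sample covariance S[i,j] = (1/(n-1)) · Σ_k (x_{k,i} - mean_i) · (x_{k,j} - mean_j), with n-1 = 3.
  S[X_1,X_1] = ((3.5)·(3.5) + (-2.5)·(-2.5) + (1.5)·(1.5) + (-2.5)·(-2.5)) / 3 = 27/3 = 9
  S[X_1,X_2] = ((3.5)·(-1.25) + (-2.5)·(-0.25) + (1.5)·(-2.25) + (-2.5)·(3.75)) / 3 = -16.5/3 = -5.5
  S[X_2,X_2] = ((-1.25)·(-1.25) + (-0.25)·(-0.25) + (-2.25)·(-2.25) + (3.75)·(3.75)) / 3 = 20.75/3 = 6.9167

S is symmetric (S[j,i] = S[i,j]). Assembling:

S = [[9, -5.5],
 [-5.5, 6.9167]]


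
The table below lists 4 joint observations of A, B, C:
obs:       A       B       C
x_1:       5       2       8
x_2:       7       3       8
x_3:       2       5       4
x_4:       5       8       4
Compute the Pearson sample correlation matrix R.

Step 1 — column means:
  mean(A) = (5 + 7 + 2 + 5) / 4 = 19/4 = 4.75
  mean(B) = (2 + 3 + 5 + 8) / 4 = 18/4 = 4.5
  mean(C) = (8 + 8 + 4 + 4) / 4 = 24/4 = 6

Step 2 — sample variances and covariances s[i,j] = (1/(n-1)) · Σ_k (x_{k,i} - mean_i) · (x_{k,j} - mean_j), with n-1 = 3:
  s[A,A] = ((0.25)·(0.25) + (2.25)·(2.25) + (-2.75)·(-2.75) + (0.25)·(0.25)) / 3 = 12.75/3 = 4.25
  s[A,B] = ((0.25)·(-2.5) + (2.25)·(-1.5) + (-2.75)·(0.5) + (0.25)·(3.5)) / 3 = -4.5/3 = -1.5
  s[A,C] = ((0.25)·(2) + (2.25)·(2) + (-2.75)·(-2) + (0.25)·(-2)) / 3 = 10/3 = 3.3333
  s[B,B] = ((-2.5)·(-2.5) + (-1.5)·(-1.5) + (0.5)·(0.5) + (3.5)·(3.5)) / 3 = 21/3 = 7
  s[B,C] = ((-2.5)·(2) + (-1.5)·(2) + (0.5)·(-2) + (3.5)·(-2)) / 3 = -16/3 = -5.3333
  s[C,C] = ((2)·(2) + (2)·(2) + (-2)·(-2) + (-2)·(-2)) / 3 = 16/3 = 5.3333
  Sample standard deviations s_i = √(s[i,i]):
  s(A) = √(4.25) = 2.0616
  s(B) = √(7) = 2.6458
  s(C) = √(5.3333) = 2.3094

Step 3 — r_{ij} = s_{ij} / (s_i · s_j):
  r[A,A] = 1 (diagonal).
  r[A,B] = -1.5 / (2.0616 · 2.6458) = -1.5 / 5.4544 = -0.275
  r[A,C] = 3.3333 / (2.0616 · 2.3094) = 3.3333 / 4.761 = 0.7001
  r[B,B] = 1 (diagonal).
  r[B,C] = -5.3333 / (2.6458 · 2.3094) = -5.3333 / 6.1101 = -0.8729
  r[C,C] = 1 (diagonal).

R is symmetric with unit diagonal. Assembling:

R = [[1, -0.275, 0.7001],
 [-0.275, 1, -0.8729],
 [0.7001, -0.8729, 1]]


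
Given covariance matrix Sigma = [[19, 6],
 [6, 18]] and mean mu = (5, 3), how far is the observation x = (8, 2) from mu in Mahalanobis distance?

Step 1 — centre the observation: (x - mu) = (3, -1).

Step 2 — invert Sigma. det(Sigma) = 19·18 - (6)² = 306.
  Sigma^{-1} = (1/det) · [[d, -b], [-b, a]] = [[0.0588, -0.0196],
 [-0.0196, 0.0621]].

Step 3 — form the quadratic (x - mu)^T · Sigma^{-1} · (x - mu):
  Sigma^{-1} · (x - mu) = (0.1961, -0.1209).
  (x - mu)^T · [Sigma^{-1} · (x - mu)] = (3)·(0.1961) + (-1)·(-0.1209) = 0.7092.

Step 4 — take square root: d = √(0.7092) ≈ 0.8421.

d(x, mu) = √(0.7092) ≈ 0.8421


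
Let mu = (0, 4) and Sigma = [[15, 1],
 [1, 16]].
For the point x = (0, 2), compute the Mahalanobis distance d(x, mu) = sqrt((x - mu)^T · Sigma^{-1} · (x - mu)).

Step 1 — centre the observation: (x - mu) = (0, -2).

Step 2 — invert Sigma. det(Sigma) = 15·16 - (1)² = 239.
  Sigma^{-1} = (1/det) · [[d, -b], [-b, a]] = [[0.0669, -0.0042],
 [-0.0042, 0.0628]].

Step 3 — form the quadratic (x - mu)^T · Sigma^{-1} · (x - mu):
  Sigma^{-1} · (x - mu) = (0.0084, -0.1255).
  (x - mu)^T · [Sigma^{-1} · (x - mu)] = (0)·(0.0084) + (-2)·(-0.1255) = 0.251.

Step 4 — take square root: d = √(0.251) ≈ 0.501.

d(x, mu) = √(0.251) ≈ 0.501


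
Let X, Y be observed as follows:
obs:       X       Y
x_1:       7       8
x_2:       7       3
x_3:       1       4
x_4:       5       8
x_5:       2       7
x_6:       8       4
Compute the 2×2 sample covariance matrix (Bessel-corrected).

Step 1 — column means:
  mean(X) = (7 + 7 + 1 + 5 + 2 + 8) / 6 = 30/6 = 5
  mean(Y) = (8 + 3 + 4 + 8 + 7 + 4) / 6 = 34/6 = 5.6667

Step 2 — sample covariance S[i,j] = (1/(n-1)) · Σ_k (x_{k,i} - mean_i) · (x_{k,j} - mean_j), with n-1 = 5.
  S[X,X] = ((2)·(2) + (2)·(2) + (-4)·(-4) + (0)·(0) + (-3)·(-3) + (3)·(3)) / 5 = 42/5 = 8.4
  S[X,Y] = ((2)·(2.3333) + (2)·(-2.6667) + (-4)·(-1.6667) + (0)·(2.3333) + (-3)·(1.3333) + (3)·(-1.6667)) / 5 = -3/5 = -0.6
  S[Y,Y] = ((2.3333)·(2.3333) + (-2.6667)·(-2.6667) + (-1.6667)·(-1.6667) + (2.3333)·(2.3333) + (1.3333)·(1.3333) + (-1.6667)·(-1.6667)) / 5 = 25.3333/5 = 5.0667

S is symmetric (S[j,i] = S[i,j]). Assembling:

S = [[8.4, -0.6],
 [-0.6, 5.0667]]


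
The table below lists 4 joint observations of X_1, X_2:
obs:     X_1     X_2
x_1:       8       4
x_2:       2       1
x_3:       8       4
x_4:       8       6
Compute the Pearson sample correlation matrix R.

Step 1 — column means:
  mean(X_1) = (8 + 2 + 8 + 8) / 4 = 26/4 = 6.5
  mean(X_2) = (4 + 1 + 4 + 6) / 4 = 15/4 = 3.75

Step 2 — sample variances and covariances s[i,j] = (1/(n-1)) · Σ_k (x_{k,i} - mean_i) · (x_{k,j} - mean_j), with n-1 = 3:
  s[X_1,X_1] = ((1.5)·(1.5) + (-4.5)·(-4.5) + (1.5)·(1.5) + (1.5)·(1.5)) / 3 = 27/3 = 9
  s[X_1,X_2] = ((1.5)·(0.25) + (-4.5)·(-2.75) + (1.5)·(0.25) + (1.5)·(2.25)) / 3 = 16.5/3 = 5.5
  s[X_2,X_2] = ((0.25)·(0.25) + (-2.75)·(-2.75) + (0.25)·(0.25) + (2.25)·(2.25)) / 3 = 12.75/3 = 4.25
  Sample standard deviations s_i = √(s[i,i]):
  s(X_1) = √(9) = 3
  s(X_2) = √(4.25) = 2.0616

Step 3 — r_{ij} = s_{ij} / (s_i · s_j):
  r[X_1,X_1] = 1 (diagonal).
  r[X_1,X_2] = 5.5 / (3 · 2.0616) = 5.5 / 6.1847 = 0.8893
  r[X_2,X_2] = 1 (diagonal).

R is symmetric with unit diagonal. Assembling:

R = [[1, 0.8893],
 [0.8893, 1]]


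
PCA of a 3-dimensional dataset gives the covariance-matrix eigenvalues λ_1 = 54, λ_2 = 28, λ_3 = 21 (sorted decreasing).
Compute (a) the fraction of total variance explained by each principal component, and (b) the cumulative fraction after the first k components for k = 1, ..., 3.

Step 1 — total variance = trace(Sigma) = Σ λ_i = 54 + 28 + 21 = 103.

Step 2 — fraction explained by component i = λ_i / Σ λ:
  PC1: 54/103 = 0.5243
  PC2: 28/103 = 0.2718
  PC3: 21/103 = 0.2039

Step 3 — cumulative fraction after k components = (λ_1 + ... + λ_k) / Σ λ:
  k = 1: 54/103 = 0.5243
  k = 2: (54 + 28)/103 = 82/103 = 0.7961
  k = 3: (54 + 28 + 21)/103 = 103/103 = 1

Summary (fraction, with percent):

explained: PC1 0.5243 (52.43%), PC2 0.2718 (27.18%), PC3 0.2039 (20.39%);  cumulative: 0.5243, 0.7961, 1


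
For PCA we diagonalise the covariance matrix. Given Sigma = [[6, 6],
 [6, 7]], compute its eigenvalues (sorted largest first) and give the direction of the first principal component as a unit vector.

Step 1 — characteristic polynomial of 2×2 Sigma:
  det(Sigma - λI) = λ² - trace · λ + det = 0.
  trace = 6 + 7 = 13, det = 6·7 - (6)² = 6.
Step 2 — discriminant:
  Δ = trace² - 4·det = 169 - 24 = 145.
Step 3 — eigenvalues:
  λ = (trace ± √Δ)/2 = (13 ± 12.0416)/2,
  λ_1 = 12.5208,  λ_2 = 0.4792.

Step 4 — unit eigenvector for λ_1: solve (Sigma - λ_1 I)v = 0. First row:
  (6 - 12.5208)·v_x + (6)·v_y = 0, i.e. (-6.5208)·v_x + (6)·v_y = 0,
  so v ∝ (b, λ_1 - a) = (6, 6.5208) = u.
  ||u|| = √((6)² + (6.5208)²) = √(78.5208) ≈ 8.8612,
  v_1 = u/||u|| ≈ (0.6771, 0.7359) (||v_1|| = 1).

λ_1 = 12.5208,  λ_2 = 0.4792;  v_1 ≈ (0.6771, 0.7359)


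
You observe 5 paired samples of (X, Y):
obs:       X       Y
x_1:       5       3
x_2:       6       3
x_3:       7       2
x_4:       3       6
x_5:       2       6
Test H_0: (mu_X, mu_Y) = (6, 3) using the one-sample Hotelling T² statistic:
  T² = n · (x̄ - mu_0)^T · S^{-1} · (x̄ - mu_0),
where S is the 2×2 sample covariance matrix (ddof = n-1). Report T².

Step 1 — sample mean vector:
  mean(X) = (5 + 6 + 7 + 3 + 2) / 5 = 23/5 = 4.6
  mean(Y) = (3 + 3 + 2 + 6 + 6) / 5 = 20/5 = 4
  x̄ = (4.6, 4),  deviation x̄ - mu_0 = (4.6, 4) - (6, 3) = (-1.4, 1).

Step 2 — sample covariance matrix, S[i,j] = (1/(n-1)) · Σ_k (x_{k,i} - mean_i) · (x_{k,j} - mean_j), divisor n-1 = 4:
  S[X,X] = ((0.4)·(0.4) + (1.4)·(1.4) + (2.4)·(2.4) + (-1.6)·(-1.6) + (-2.6)·(-2.6)) / 4 = 17.2/4 = 4.3
  S[X,Y] = ((0.4)·(-1) + (1.4)·(-1) + (2.4)·(-2) + (-1.6)·(2) + (-2.6)·(2)) / 4 = -15/4 = -3.75
  S[Y,Y] = ((-1)·(-1) + (-1)·(-1) + (-2)·(-2) + (2)·(2) + (2)·(2)) / 4 = 14/4 = 3.5
  S = [[4.3, -3.75],
 [-3.75, 3.5]].

Step 3 — invert S. det(S) = 4.3·3.5 - (-3.75)² = 0.9875.
  S^{-1} = (1/det) · [[d, -b], [-b, a]] = [[3.5443, 3.7975],
 [3.7975, 4.3544]].

Step 4 — quadratic form (x̄ - mu_0)^T · S^{-1} · (x̄ - mu_0):
  S^{-1} · (x̄ - mu_0) = (-1.1646, -0.962),
  (x̄ - mu_0)^T · [...] = (-1.4)·(-1.1646) + (1)·(-0.962) = 0.6684.

Step 5 — scale by n: T² = 5 · 0.6684 = 3.3418.

T² ≈ 3.3418


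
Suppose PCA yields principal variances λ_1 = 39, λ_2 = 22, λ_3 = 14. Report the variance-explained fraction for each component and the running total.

Step 1 — total variance = trace(Sigma) = Σ λ_i = 39 + 22 + 14 = 75.

Step 2 — fraction explained by component i = λ_i / Σ λ:
  PC1: 39/75 = 0.52
  PC2: 22/75 = 0.2933
  PC3: 14/75 = 0.1867

Step 3 — cumulative fraction after k components = (λ_1 + ... + λ_k) / Σ λ:
  k = 1: 39/75 = 0.52
  k = 2: (39 + 22)/75 = 61/75 = 0.8133
  k = 3: (39 + 22 + 14)/75 = 75/75 = 1

Summary (fraction, with percent):

explained: PC1 0.52 (52%), PC2 0.2933 (29.33%), PC3 0.1867 (18.67%);  cumulative: 0.52, 0.8133, 1


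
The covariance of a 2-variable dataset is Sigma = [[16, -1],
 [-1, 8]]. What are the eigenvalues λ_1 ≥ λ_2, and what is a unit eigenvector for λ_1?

Step 1 — characteristic polynomial of 2×2 Sigma:
  det(Sigma - λI) = λ² - trace · λ + det = 0.
  trace = 16 + 8 = 24, det = 16·8 - (-1)² = 127.
Step 2 — discriminant:
  Δ = trace² - 4·det = 576 - 508 = 68.
Step 3 — eigenvalues:
  λ = (trace ± √Δ)/2 = (24 ± 8.2462)/2,
  λ_1 = 16.1231,  λ_2 = 7.8769.

Step 4 — unit eigenvector for λ_1: solve (Sigma - λ_1 I)v = 0. First row:
  (16 - 16.1231)·v_x + (-1)·v_y = 0, i.e. (-0.1231)·v_x + (-1)·v_y = 0,
  so v ∝ (b, λ_1 - a) = (-1, 0.1231); multiply by -1 so the first entry is positive: u = (1, -0.1231).
  ||u|| = √((1)² + (-0.1231)²) = √(1.0152) ≈ 1.0075,
  v_1 = u/||u|| ≈ (0.9925, -0.1222) (||v_1|| = 1).

λ_1 = 16.1231,  λ_2 = 7.8769;  v_1 ≈ (0.9925, -0.1222)


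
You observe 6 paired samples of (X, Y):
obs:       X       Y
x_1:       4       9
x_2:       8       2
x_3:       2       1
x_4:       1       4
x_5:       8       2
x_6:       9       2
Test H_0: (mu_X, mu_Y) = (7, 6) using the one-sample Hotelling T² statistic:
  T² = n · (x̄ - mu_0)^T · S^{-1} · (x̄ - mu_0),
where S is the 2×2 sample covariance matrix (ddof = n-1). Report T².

Step 1 — sample mean vector:
  mean(X) = (4 + 8 + 2 + 1 + 8 + 9) / 6 = 32/6 = 5.3333
  mean(Y) = (9 + 2 + 1 + 4 + 2 + 2) / 6 = 20/6 = 3.3333
  x̄ = (5.3333, 3.3333),  deviation x̄ - mu_0 = (5.3333, 3.3333) - (7, 6) = (-1.6667, -2.6667).

Step 2 — sample covariance matrix, S[i,j] = (1/(n-1)) · Σ_k (x_{k,i} - mean_i) · (x_{k,j} - mean_j), divisor n-1 = 5:
  S[X,X] = ((-1.3333)·(-1.3333) + (2.6667)·(2.6667) + (-3.3333)·(-3.3333) + (-4.3333)·(-4.3333) + (2.6667)·(2.6667) + (3.6667)·(3.6667)) / 5 = 59.3333/5 = 11.8667
  S[X,Y] = ((-1.3333)·(5.6667) + (2.6667)·(-1.3333) + (-3.3333)·(-2.3333) + (-4.3333)·(0.6667) + (2.6667)·(-1.3333) + (3.6667)·(-1.3333)) / 5 = -14.6667/5 = -2.9333
  S[Y,Y] = ((5.6667)·(5.6667) + (-1.3333)·(-1.3333) + (-2.3333)·(-2.3333) + (0.6667)·(0.6667) + (-1.3333)·(-1.3333) + (-1.3333)·(-1.3333)) / 5 = 43.3333/5 = 8.6667
  S = [[11.8667, -2.9333],
 [-2.9333, 8.6667]].

Step 3 — invert S. det(S) = 11.8667·8.6667 - (-2.9333)² = 94.24.
  S^{-1} = (1/det) · [[d, -b], [-b, a]] = [[0.092, 0.0311],
 [0.0311, 0.1259]].

Step 4 — quadratic form (x̄ - mu_0)^T · S^{-1} · (x̄ - mu_0):
  S^{-1} · (x̄ - mu_0) = (-0.2363, -0.3877),
  (x̄ - mu_0)^T · [...] = (-1.6667)·(-0.2363) + (-2.6667)·(-0.3877) = 1.4276.

Step 5 — scale by n: T² = 6 · 1.4276 = 8.5654.

T² ≈ 8.5654


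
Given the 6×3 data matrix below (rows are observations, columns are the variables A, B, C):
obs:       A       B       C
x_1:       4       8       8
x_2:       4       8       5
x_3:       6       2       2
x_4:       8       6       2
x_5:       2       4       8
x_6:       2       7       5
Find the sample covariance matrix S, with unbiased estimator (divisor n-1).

Step 1 — column means:
  mean(A) = (4 + 4 + 6 + 8 + 2 + 2) / 6 = 26/6 = 4.3333
  mean(B) = (8 + 8 + 2 + 6 + 4 + 7) / 6 = 35/6 = 5.8333
  mean(C) = (8 + 5 + 2 + 2 + 8 + 5) / 6 = 30/6 = 5

Step 2 — sample covariance S[i,j] = (1/(n-1)) · Σ_k (x_{k,i} - mean_i) · (x_{k,j} - mean_j), with n-1 = 5.
  S[A,A] = ((-0.3333)·(-0.3333) + (-0.3333)·(-0.3333) + (1.6667)·(1.6667) + (3.6667)·(3.6667) + (-2.3333)·(-2.3333) + (-2.3333)·(-2.3333)) / 5 = 27.3333/5 = 5.4667
  S[A,B] = ((-0.3333)·(2.1667) + (-0.3333)·(2.1667) + (1.6667)·(-3.8333) + (3.6667)·(0.1667) + (-2.3333)·(-1.8333) + (-2.3333)·(1.1667)) / 5 = -5.6667/5 = -1.1333
  S[A,C] = ((-0.3333)·(3) + (-0.3333)·(0) + (1.6667)·(-3) + (3.6667)·(-3) + (-2.3333)·(3) + (-2.3333)·(0)) / 5 = -24/5 = -4.8
  S[B,B] = ((2.1667)·(2.1667) + (2.1667)·(2.1667) + (-3.8333)·(-3.8333) + (0.1667)·(0.1667) + (-1.8333)·(-1.8333) + (1.1667)·(1.1667)) / 5 = 28.8333/5 = 5.7667
  S[B,C] = ((2.1667)·(3) + (2.1667)·(0) + (-3.8333)·(-3) + (0.1667)·(-3) + (-1.8333)·(3) + (1.1667)·(0)) / 5 = 12/5 = 2.4
  S[C,C] = ((3)·(3) + (0)·(0) + (-3)·(-3) + (-3)·(-3) + (3)·(3) + (0)·(0)) / 5 = 36/5 = 7.2

S is symmetric (S[j,i] = S[i,j]). Assembling:

S = [[5.4667, -1.1333, -4.8],
 [-1.1333, 5.7667, 2.4],
 [-4.8, 2.4, 7.2]]
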